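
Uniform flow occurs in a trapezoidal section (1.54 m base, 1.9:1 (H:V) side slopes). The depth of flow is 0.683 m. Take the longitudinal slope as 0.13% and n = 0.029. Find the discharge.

Q = 1.38 m³/s

With bottom width b = 1.54 m and side slope z = 1.9: A = (b + zy)y = (1.54 + 1.9×0.683)×0.683 = 1.938 m²; P = b + 2y√(1+z²) = 1.54 + 2×0.683×2.147 = 4.473 m.
Hydraulic radius R = A/P = 1.938/4.473 = 0.4333 m.
Manning's equation: Q = (1/n) A R^(2/3) S^(1/2) = (1/0.029) × 1.938 × 0.4333^(2/3) × 0.0013^(1/2) = 1.38 m³/s.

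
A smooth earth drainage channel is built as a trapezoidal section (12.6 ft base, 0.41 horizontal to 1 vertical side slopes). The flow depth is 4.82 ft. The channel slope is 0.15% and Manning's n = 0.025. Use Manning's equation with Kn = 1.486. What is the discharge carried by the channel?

Q = 340 ft³/s

With bottom width b = 12.6 ft and side slope z = 0.41: A = (b + zy)y = (12.6 + 0.41×4.82)×4.82 = 70.26 ft²; P = b + 2y√(1+z²) = 12.6 + 2×4.82×1.081 = 23.02 ft.
Hydraulic radius R = A/P = 70.26/23.02 = 3.052 ft.
Manning's equation: Q = (1.486/n) A R^(2/3) S^(1/2) = (1.486/0.025) × 70.26 × 3.052^(2/3) × 0.0015^(1/2) = 340 ft³/s.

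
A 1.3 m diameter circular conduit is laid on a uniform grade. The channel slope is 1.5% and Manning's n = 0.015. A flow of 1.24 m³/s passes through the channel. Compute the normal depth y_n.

Manning's equation rearranged: A R^(2/3) = nQ / (1·√S) = 0.015 × 1.24 / (√0.015) = 0.1519.
Trying y = 0.327 m: A R^(2/3) = 0.087 — too small.
Trying y = 0.512 m: A R^(2/3) = 0.2055 — too large.
Trying y = 0.436 m: A R^(2/3) = 0.1522 — close enough.

y_n = 0.436 m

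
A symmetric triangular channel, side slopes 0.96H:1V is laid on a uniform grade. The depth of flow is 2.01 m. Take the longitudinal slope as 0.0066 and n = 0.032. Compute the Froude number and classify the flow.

subcritical

For a triangular section with side slope z = 0.96: A = zy² = 0.96×2.01² = 3.878 m²; P = 2y√(1+z²) = 2×2.01×1.386 = 5.573 m.
Hydraulic radius R = A/P = 3.878/5.573 = 0.696 m.
V = (1/n) R^(2/3) √S = (1/0.032) × 0.696^(2/3) × √0.0066 = 1.994 m/s. Hydraulic depth D_h = A/T = 3.878/3.859 = 1.005 m.
Froude number Fr = V/√(g·D_h) = 1.994/√(9.81×1.005) = 0.635, which is less than 1, so the flow is subcritical.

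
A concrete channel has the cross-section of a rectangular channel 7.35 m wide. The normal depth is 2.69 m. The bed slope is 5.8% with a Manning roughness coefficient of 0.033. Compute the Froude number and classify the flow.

supercritical

Flow area A = b·y = 7.35 × 2.69 = 19.77 m². Wetted perimeter P = b + 2y = 7.35 + 2×2.69 = 12.73 m.
Hydraulic radius R = A/P = 19.77/12.73 = 1.553 m.
V = (1/n) R^(2/3) √S = (1/0.033) × 1.553^(2/3) × √0.058 = 9.788 m/s. Hydraulic depth D_h = A/T = 19.77/7.35 = 2.69 m.
Froude number Fr = V/√(g·D_h) = 9.788/√(9.81×2.69) = 1.91, which is greater than 1, so the flow is supercritical.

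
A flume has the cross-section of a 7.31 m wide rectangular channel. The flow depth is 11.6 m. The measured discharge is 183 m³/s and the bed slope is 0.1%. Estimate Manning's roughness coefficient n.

n = 0.029

Flow area A = b·y = 7.31 × 11.6 = 84.8 m². Wetted perimeter P = b + 2y = 7.31 + 2×11.6 = 30.51 m.
Hydraulic radius R = A/P = 84.8/30.51 = 2.779 m.
Rearranging Manning's equation: n = (1/Q) A R^(2/3) S^(1/2) = (1/183) × 84.8 × 2.779^(2/3) × √0.001 = 0.029.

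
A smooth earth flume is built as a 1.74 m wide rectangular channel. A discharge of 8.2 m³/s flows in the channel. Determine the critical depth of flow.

y_c = 1.31 m

For a rectangular channel, critical depth y_c = (q²/g)^(1/3) where q = Q/b = 8.2/1.74 = 4.713 m²/s.
So y_c = (4.713²/9.81)^(1/3) = 1.31 m.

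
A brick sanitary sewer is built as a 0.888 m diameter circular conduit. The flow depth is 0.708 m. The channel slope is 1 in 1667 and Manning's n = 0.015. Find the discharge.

For a circular section of diameter D = 0.888 m at depth y = 0.708 m, the central angle is θ = 2 arccos(1 − 2y/D) = 4.415 rad. Then A = (D²/8)(θ − sin θ) = 0.5294 m² and P = Dθ/2 = 1.96 m.
Hydraulic radius R = A/P = 0.5294/1.96 = 0.2701 m.
Manning's equation: Q = (1/n) A R^(2/3) S^(1/2) = (1/0.015) × 0.5294 × 0.2701^(2/3) × 0.0005999^(1/2) = 0.361 m³/s.

Q = 0.361 m³/s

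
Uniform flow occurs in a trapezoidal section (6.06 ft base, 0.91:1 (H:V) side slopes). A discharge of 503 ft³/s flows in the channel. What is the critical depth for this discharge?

y_c = 4.7 ft

At critical depth, Q² T / (g A³) = 1, i.e. A³/T = Q²/g = 503²/32.2 = 7857.
At y = 3.42 ft: A³/T = 2513 — too small.
At y = 5.36 ft: A³/T = 12740 — too large.
At y = 4.7 ft: A³/T = 7847 — matches.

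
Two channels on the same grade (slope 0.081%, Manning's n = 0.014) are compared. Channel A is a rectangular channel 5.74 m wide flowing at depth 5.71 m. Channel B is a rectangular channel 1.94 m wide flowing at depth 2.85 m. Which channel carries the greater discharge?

channel A

Channel A: Flow area A = b·y = 5.74 × 5.71 = 32.78 m². Wetted perimeter P = b + 2y = 5.74 + 2×5.71 = 17.16 m. Hydraulic radius R = A/P = 32.78/17.16 = 1.91 m. Q_A = (1/0.014)·32.78·1.91^(2/3)·√0.00081 = 102.6 m³/s.
Channel B: Flow area A = b·y = 1.94 × 2.85 = 5.529 m². Wetted perimeter P = b + 2y = 1.94 + 2×2.85 = 7.64 m. Hydraulic radius R = A/P = 5.529/7.64 = 0.7237 m. Q_B = (1/0.014)·5.529·0.7237^(2/3)·√0.00081 = 9.06 m³/s.
Q_A = 102.6 m³/s vs Q_B = 9.06 m³/s, so channel A carries more.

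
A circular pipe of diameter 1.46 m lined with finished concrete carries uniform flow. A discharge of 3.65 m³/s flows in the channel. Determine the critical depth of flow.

y_c = 1 m

At critical depth, Q² T / (g A³) = 1, i.e. A³/T = Q²/g = 3.65²/9.81 = 1.358.
At y = 1.08 m: A³/T = 1.827 — high.
At y = 0.896 m: A³/T = 0.8795 — low.
At y = 1 m: A³/T = 1.346 — matches.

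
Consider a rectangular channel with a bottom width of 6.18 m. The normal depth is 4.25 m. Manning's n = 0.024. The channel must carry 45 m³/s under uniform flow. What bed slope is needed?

Flow area A = b·y = 6.18 × 4.25 = 26.27 m². Wetted perimeter P = b + 2y = 6.18 + 2×4.25 = 14.68 m.
Hydraulic radius R = A/P = 26.27/14.68 = 1.789 m.
From Manning's equation, S = [nQ / (1 A R^(2/3))]² = [0.024 × 45 / (1 × 26.27 × 1.789^(2/3))]² = 0.000778.

S = 0.000778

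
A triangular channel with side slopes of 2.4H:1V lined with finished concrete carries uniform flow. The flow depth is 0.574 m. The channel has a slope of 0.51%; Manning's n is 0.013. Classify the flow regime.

For a triangular section with side slope z = 2.4: A = zy² = 2.4×0.574² = 0.7907 m²; P = 2y√(1+z²) = 2×0.574×2.6 = 2.985 m.
Hydraulic radius R = A/P = 0.7907/2.985 = 0.2649 m.
V = (1/n) R^(2/3) √S = (1/0.013) × 0.2649^(2/3) × √0.0051 = 2.266 m/s. Hydraulic depth D_h = A/T = 0.7907/2.755 = 0.287 m.
Froude number Fr = V/√(g·D_h) = 2.266/√(9.81×0.287) = 1.35, which is greater than 1, so the flow is supercritical.

supercritical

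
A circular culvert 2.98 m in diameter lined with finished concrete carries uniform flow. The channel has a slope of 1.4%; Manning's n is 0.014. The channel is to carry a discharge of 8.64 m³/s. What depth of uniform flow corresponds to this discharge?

y_n = 0.852 m

Manning's equation rearranged: A R^(2/3) = nQ / (1·√S) = 0.014 × 8.64 / (√0.014) = 1.022.
At y = 0.676 m: A R^(2/3) = 0.6469 — low.
At y = 1.08 m: A R^(2/3) = 1.609 — high.
At y = 0.852 m: A R^(2/3) = 1.022 — close enough.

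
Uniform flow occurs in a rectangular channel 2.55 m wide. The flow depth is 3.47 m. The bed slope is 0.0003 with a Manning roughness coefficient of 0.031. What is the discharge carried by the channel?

Flow area A = b·y = 2.55 × 3.47 = 8.848 m². Wetted perimeter P = b + 2y = 2.55 + 2×3.47 = 9.49 m.
Hydraulic radius R = A/P = 8.848/9.49 = 0.9324 m.
Manning's equation: Q = (1/n) A R^(2/3) S^(1/2) = (1/0.031) × 8.848 × 0.9324^(2/3) × 0.0003^(1/2) = 4.72 m³/s.

Q = 4.72 m³/s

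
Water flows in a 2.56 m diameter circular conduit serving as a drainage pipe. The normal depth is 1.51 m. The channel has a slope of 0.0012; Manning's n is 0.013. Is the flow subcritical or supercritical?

For a circular section of diameter D = 2.56 m at depth y = 1.51 m, the central angle is θ = 2 arccos(1 − 2y/D) = 3.503 rad. Then A = (D²/8)(θ − sin θ) = 3.159 m² and P = Dθ/2 = 4.484 m.
Hydraulic radius R = A/P = 3.159/4.484 = 0.7046 m.
V = (1/n) R^(2/3) √S = (1/0.013) × 0.7046^(2/3) × √0.0012 = 2.11 m/s. Hydraulic depth D_h = A/T = 3.159/2.518 = 1.254 m.
Froude number Fr = V/√(g·D_h) = 2.11/√(9.81×1.254) = 0.601, which is less than 1, so the flow is subcritical.

subcritical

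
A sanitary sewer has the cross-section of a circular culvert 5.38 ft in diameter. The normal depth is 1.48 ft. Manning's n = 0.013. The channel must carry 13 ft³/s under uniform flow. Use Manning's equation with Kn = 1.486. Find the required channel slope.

For a circular section of diameter D = 5.38 ft at depth y = 1.48 ft, the central angle is θ = 2 arccos(1 − 2y/D) = 2.208 rad. Then A = (D²/8)(θ − sin θ) = 5.083 ft² and P = Dθ/2 = 5.941 ft.
Hydraulic radius R = A/P = 5.083/5.941 = 0.8557 ft.
From Manning's equation, S = [nQ / (1.486 A R^(2/3))]² = [0.013 × 13 / (1.486 × 5.083 × 0.8557^(2/3))]² = 0.000616.

S = 0.000616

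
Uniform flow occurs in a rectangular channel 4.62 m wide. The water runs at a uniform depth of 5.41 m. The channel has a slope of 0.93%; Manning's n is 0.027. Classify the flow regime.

Flow area A = b·y = 4.62 × 5.41 = 24.99 m². Wetted perimeter P = b + 2y = 4.62 + 2×5.41 = 15.44 m.
Hydraulic radius R = A/P = 24.99/15.44 = 1.619 m.
V = (1/n) R^(2/3) √S = (1/0.027) × 1.619^(2/3) × √0.0093 = 4.924 m/s. Hydraulic depth D_h = A/T = 24.99/4.62 = 5.41 m.
Froude number Fr = V/√(g·D_h) = 4.924/√(9.81×5.41) = 0.676, which is less than 1, so the flow is subcritical.

subcritical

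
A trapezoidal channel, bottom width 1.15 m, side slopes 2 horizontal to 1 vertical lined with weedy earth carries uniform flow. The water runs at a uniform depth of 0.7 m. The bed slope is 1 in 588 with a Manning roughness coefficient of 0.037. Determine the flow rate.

Q = 1.11 m³/s

With bottom width b = 1.15 m and side slope z = 2: A = (b + zy)y = (1.15 + 2×0.7)×0.7 = 1.785 m²; P = b + 2y√(1+z²) = 1.15 + 2×0.7×2.236 = 4.28 m.
Hydraulic radius R = A/P = 1.785/4.28 = 0.417 m.
Manning's equation: Q = (1/n) A R^(2/3) S^(1/2) = (1/0.037) × 1.785 × 0.417^(2/3) × 0.001701^(1/2) = 1.11 m³/s.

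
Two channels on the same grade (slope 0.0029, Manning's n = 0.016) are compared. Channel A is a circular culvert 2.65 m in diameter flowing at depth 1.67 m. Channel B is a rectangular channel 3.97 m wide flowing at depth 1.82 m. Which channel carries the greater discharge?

Channel A: For a circular section of diameter D = 2.65 m at depth y = 1.67 m, the central angle is θ = 2 arccos(1 − 2y/D) = 3.668 rad. Then A = (D²/8)(θ − sin θ) = 3.662 m² and P = Dθ/2 = 4.861 m. Hydraulic radius R = A/P = 3.662/4.861 = 0.7533 m. Q_A = (1/0.016)·3.662·0.7533^(2/3)·√0.0029 = 10.2 m³/s.
Channel B: Flow area A = b·y = 3.97 × 1.82 = 7.225 m². Wetted perimeter P = b + 2y = 3.97 + 2×1.82 = 7.61 m. Hydraulic radius R = A/P = 7.225/7.61 = 0.9495 m. Q_B = (1/0.016)·7.225·0.9495^(2/3)·√0.0029 = 23.49 m³/s.
Q_A = 10.2 m³/s vs Q_B = 23.49 m³/s, so channel B carries more.

channel B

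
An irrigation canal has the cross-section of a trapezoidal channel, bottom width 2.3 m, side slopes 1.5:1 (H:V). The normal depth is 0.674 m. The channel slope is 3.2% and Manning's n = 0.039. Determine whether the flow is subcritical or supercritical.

With bottom width b = 2.3 m and side slope z = 1.5: A = (b + zy)y = (2.3 + 1.5×0.674)×0.674 = 2.232 m²; P = b + 2y√(1+z²) = 2.3 + 2×0.674×1.803 = 4.73 m.
Hydraulic radius R = A/P = 2.232/4.73 = 0.4718 m.
V = (1/n) R^(2/3) √S = (1/0.039) × 0.4718^(2/3) × √0.032 = 2.78 m/s. Hydraulic depth D_h = A/T = 2.232/4.322 = 0.5163 m.
Froude number Fr = V/√(g·D_h) = 2.78/√(9.81×0.5163) = 1.24, which is greater than 1, so the flow is supercritical.

supercritical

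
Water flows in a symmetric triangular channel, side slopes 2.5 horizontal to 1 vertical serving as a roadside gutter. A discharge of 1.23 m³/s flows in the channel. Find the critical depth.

At critical depth, Q² T / (g A³) = 1, i.e. A³/T = Q²/g = 1.23²/9.81 = 0.1542.
Trying y = 0.472 m: A³/T = 0.07321 — low.
Trying y = 0.595 m: A³/T = 0.233 — high.
Trying y = 0.548 m: A³/T = 0.1544 — matches.

y_c = 0.548 m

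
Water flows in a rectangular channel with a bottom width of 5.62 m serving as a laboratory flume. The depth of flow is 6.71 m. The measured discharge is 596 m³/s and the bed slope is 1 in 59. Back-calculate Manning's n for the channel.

n = 0.013

Flow area A = b·y = 5.62 × 6.71 = 37.71 m². Wetted perimeter P = b + 2y = 5.62 + 2×6.71 = 19.04 m.
Hydraulic radius R = A/P = 37.71/19.04 = 1.981 m.
Rearranging Manning's equation: n = (1/Q) A R^(2/3) S^(1/2) = (1/596) × 37.71 × 1.981^(2/3) × √0.01695 = 0.013.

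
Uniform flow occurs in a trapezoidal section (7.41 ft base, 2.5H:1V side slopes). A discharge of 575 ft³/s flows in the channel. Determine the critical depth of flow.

At critical depth, Q² T / (g A³) = 1, i.e. A³/T = Q²/g = 575²/32.2 = 10270.
Try y = 3.05 ft: A³/T = 4255 — low.
Try y = 3.82 ft: A³/T = 10260 — ≈ 10270.

y_c = 3.82 ft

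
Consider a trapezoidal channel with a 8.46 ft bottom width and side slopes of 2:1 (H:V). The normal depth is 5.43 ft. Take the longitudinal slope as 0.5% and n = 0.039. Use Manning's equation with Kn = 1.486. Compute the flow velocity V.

V = 5.86 ft/s

With bottom width b = 8.46 ft and side slope z = 2: A = (b + zy)y = (8.46 + 2×5.43)×5.43 = 104.9 ft²; P = b + 2y√(1+z²) = 8.46 + 2×5.43×2.236 = 32.74 ft.
Hydraulic radius R = A/P = 104.9/32.74 = 3.204 ft.
From Manning's equation, V = (1.486/n) R^(2/3) S^(1/2) = (1.486/0.039) × 3.204^(2/3) × 0.005^(1/2) = 5.86 ft/s.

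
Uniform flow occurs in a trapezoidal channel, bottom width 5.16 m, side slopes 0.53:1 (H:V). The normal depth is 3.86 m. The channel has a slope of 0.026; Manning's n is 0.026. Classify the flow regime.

supercritical

With bottom width b = 5.16 m and side slope z = 0.53: A = (b + zy)y = (5.16 + 0.53×3.86)×3.86 = 27.81 m²; P = b + 2y√(1+z²) = 5.16 + 2×3.86×1.132 = 13.9 m.
Hydraulic radius R = A/P = 27.81/13.9 = 2.001 m.
V = (1/n) R^(2/3) √S = (1/0.026) × 2.001^(2/3) × √0.026 = 9.849 m/s. Hydraulic depth D_h = A/T = 27.81/9.252 = 3.006 m.
Froude number Fr = V/√(g·D_h) = 9.849/√(9.81×3.006) = 1.81, which is greater than 1, so the flow is supercritical.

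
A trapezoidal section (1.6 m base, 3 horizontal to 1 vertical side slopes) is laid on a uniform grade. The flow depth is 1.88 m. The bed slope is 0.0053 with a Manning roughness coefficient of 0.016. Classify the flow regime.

With bottom width b = 1.6 m and side slope z = 3: A = (b + zy)y = (1.6 + 3×1.88)×1.88 = 13.61 m²; P = b + 2y√(1+z²) = 1.6 + 2×1.88×3.162 = 13.49 m.
Hydraulic radius R = A/P = 13.61/13.49 = 1.009 m.
V = (1/n) R^(2/3) √S = (1/0.016) × 1.009^(2/3) × √0.0053 = 4.577 m/s. Hydraulic depth D_h = A/T = 13.61/12.88 = 1.057 m.
Froude number Fr = V/√(g·D_h) = 4.577/√(9.81×1.057) = 1.42, which is greater than 1, so the flow is supercritical.

supercritical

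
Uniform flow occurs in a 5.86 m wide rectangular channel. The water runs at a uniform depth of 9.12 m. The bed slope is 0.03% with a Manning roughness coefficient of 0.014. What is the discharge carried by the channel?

Flow area A = b·y = 5.86 × 9.12 = 53.44 m². Wetted perimeter P = b + 2y = 5.86 + 2×9.12 = 24.1 m.
Hydraulic radius R = A/P = 53.44/24.1 = 2.218 m.
Manning's equation: Q = (1/n) A R^(2/3) S^(1/2) = (1/0.014) × 53.44 × 2.218^(2/3) × 0.0003^(1/2) = 112 m³/s.

Q = 112 m³/s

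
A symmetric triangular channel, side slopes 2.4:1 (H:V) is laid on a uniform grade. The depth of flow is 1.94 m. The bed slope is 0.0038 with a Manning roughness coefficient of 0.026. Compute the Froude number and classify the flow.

subcritical

For a triangular section with side slope z = 2.4: A = zy² = 2.4×1.94² = 9.033 m²; P = 2y√(1+z²) = 2×1.94×2.6 = 10.09 m.
Hydraulic radius R = A/P = 9.033/10.09 = 0.8954 m.
V = (1/n) R^(2/3) √S = (1/0.026) × 0.8954^(2/3) × √0.0038 = 2.203 m/s. Hydraulic depth D_h = A/T = 9.033/9.312 = 0.97 m.
Froude number Fr = V/√(g·D_h) = 2.203/√(9.81×0.97) = 0.714, which is less than 1, so the flow is subcritical.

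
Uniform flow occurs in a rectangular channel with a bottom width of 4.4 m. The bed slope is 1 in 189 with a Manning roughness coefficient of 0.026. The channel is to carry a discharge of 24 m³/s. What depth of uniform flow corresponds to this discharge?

y_n = 1.92 m

Manning's equation rearranged: A R^(2/3) = nQ / (1·√S) = 0.026 × 24 / (√0.005291) = 8.579.
At y = 1.39 m: A R^(2/3) = 5.496 — too small.
At y = 2.35 m: A R^(2/3) = 11.26 — too large.
At y = 1.92 m: A R^(2/3) = 8.59 — ≈ 8.579.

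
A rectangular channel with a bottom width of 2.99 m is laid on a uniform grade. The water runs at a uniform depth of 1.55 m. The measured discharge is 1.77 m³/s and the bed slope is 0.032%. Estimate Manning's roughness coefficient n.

Flow area A = b·y = 2.99 × 1.55 = 4.635 m². Wetted perimeter P = b + 2y = 2.99 + 2×1.55 = 6.09 m.
Hydraulic radius R = A/P = 4.635/6.09 = 0.761 m.
Rearranging Manning's equation: n = (1/Q) A R^(2/3) S^(1/2) = (1/1.77) × 4.635 × 0.761^(2/3) × √0.00032 = 0.039.

n = 0.039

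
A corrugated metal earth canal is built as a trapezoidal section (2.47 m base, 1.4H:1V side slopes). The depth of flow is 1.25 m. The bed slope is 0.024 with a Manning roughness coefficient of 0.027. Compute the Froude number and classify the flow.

With bottom width b = 2.47 m and side slope z = 1.4: A = (b + zy)y = (2.47 + 1.4×1.25)×1.25 = 5.275 m²; P = b + 2y√(1+z²) = 2.47 + 2×1.25×1.72 = 6.771 m.
Hydraulic radius R = A/P = 5.275/6.771 = 0.779 m.
V = (1/n) R^(2/3) √S = (1/0.027) × 0.779^(2/3) × √0.024 = 4.858 m/s. Hydraulic depth D_h = A/T = 5.275/5.97 = 0.8836 m.
Froude number Fr = V/√(g·D_h) = 4.858/√(9.81×0.8836) = 1.65, which is greater than 1, so the flow is supercritical.

supercritical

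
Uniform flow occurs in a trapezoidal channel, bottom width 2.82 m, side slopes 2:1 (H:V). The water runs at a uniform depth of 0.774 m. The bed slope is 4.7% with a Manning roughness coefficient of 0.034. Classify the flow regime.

With bottom width b = 2.82 m and side slope z = 2: A = (b + zy)y = (2.82 + 2×0.774)×0.774 = 3.381 m²; P = b + 2y√(1+z²) = 2.82 + 2×0.774×2.236 = 6.281 m.
Hydraulic radius R = A/P = 3.381/6.281 = 0.5382 m.
V = (1/n) R^(2/3) √S = (1/0.034) × 0.5382^(2/3) × √0.047 = 4.219 m/s. Hydraulic depth D_h = A/T = 3.381/5.916 = 0.5715 m.
Froude number Fr = V/√(g·D_h) = 4.219/√(9.81×0.5715) = 1.78, which is greater than 1, so the flow is supercritical.

supercritical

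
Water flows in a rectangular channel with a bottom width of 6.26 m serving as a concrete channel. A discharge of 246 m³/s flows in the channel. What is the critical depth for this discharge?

For a rectangular channel, critical depth y_c = (q²/g)^(1/3) where q = Q/b = 246/6.26 = 39.3 m²/s.
So y_c = (39.3²/9.81)^(1/3) = 5.4 m.

y_c = 5.4 m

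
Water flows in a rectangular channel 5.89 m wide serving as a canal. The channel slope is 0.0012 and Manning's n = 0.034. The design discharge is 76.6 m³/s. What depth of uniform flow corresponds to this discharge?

y_n = 7.71 m

Manning's equation rearranged: A R^(2/3) = nQ / (1·√S) = 0.034 × 76.6 / (√0.0012) = 75.18.
Trying y = 6.02 m: A R^(2/3) = 55.86 — too small.
Trying y = 9.06 m: A R^(2/3) = 90.88 — too large.
Trying y = 7.71 m: A R^(2/3) = 75.2 — matches.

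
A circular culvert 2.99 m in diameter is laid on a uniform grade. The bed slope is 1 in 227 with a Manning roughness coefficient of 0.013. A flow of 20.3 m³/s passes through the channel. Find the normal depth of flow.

y_n = 1.82 m

Manning's equation rearranged: A R^(2/3) = nQ / (1·√S) = 0.013 × 20.3 / (√0.004405) = 3.976.
At y = 1.55 m: A R^(2/3) = 3.073 — too small.
At y = 2.26 m: A R^(2/3) = 5.321 — too large.
At y = 1.82 m: A R^(2/3) = 3.971 — close enough.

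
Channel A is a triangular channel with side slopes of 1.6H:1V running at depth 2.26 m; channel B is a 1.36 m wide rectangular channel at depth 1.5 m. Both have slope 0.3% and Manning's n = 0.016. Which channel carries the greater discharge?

channel A

Channel A: For a triangular section with side slope z = 1.6: A = zy² = 1.6×2.26² = 8.172 m²; P = 2y√(1+z²) = 2×2.26×1.887 = 8.528 m. Hydraulic radius R = A/P = 8.172/8.528 = 0.9582 m. Q_A = (1/0.016)·8.172·0.9582^(2/3)·√0.003 = 27.19 m³/s.
Channel B: Flow area A = b·y = 1.36 × 1.5 = 2.04 m². Wetted perimeter P = b + 2y = 1.36 + 2×1.5 = 4.36 m. Hydraulic radius R = A/P = 2.04/4.36 = 0.4679 m. Q_B = (1/0.016)·2.04·0.4679^(2/3)·√0.003 = 4.209 m³/s.
Q_A = 27.19 m³/s vs Q_B = 4.209 m³/s, so channel A carries more.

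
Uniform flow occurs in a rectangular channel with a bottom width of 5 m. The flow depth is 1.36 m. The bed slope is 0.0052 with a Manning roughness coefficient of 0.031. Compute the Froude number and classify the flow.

Flow area A = b·y = 5 × 1.36 = 6.8 m². Wetted perimeter P = b + 2y = 5 + 2×1.36 = 7.72 m.
Hydraulic radius R = A/P = 6.8/7.72 = 0.8808 m.
V = (1/n) R^(2/3) √S = (1/0.031) × 0.8808^(2/3) × √0.0052 = 2.137 m/s. Hydraulic depth D_h = A/T = 6.8/5 = 1.36 m.
Froude number Fr = V/√(g·D_h) = 2.137/√(9.81×1.36) = 0.585, which is less than 1, so the flow is subcritical.

subcritical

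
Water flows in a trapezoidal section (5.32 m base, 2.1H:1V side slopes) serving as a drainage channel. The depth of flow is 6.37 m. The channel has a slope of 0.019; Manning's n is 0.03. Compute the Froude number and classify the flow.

With bottom width b = 5.32 m and side slope z = 2.1: A = (b + zy)y = (5.32 + 2.1×6.37)×6.37 = 119.1 m²; P = b + 2y√(1+z²) = 5.32 + 2×6.37×2.326 = 34.95 m.
Hydraulic radius R = A/P = 119.1/34.95 = 3.407 m.
V = (1/n) R^(2/3) √S = (1/0.03) × 3.407^(2/3) × √0.019 = 10.4 m/s. Hydraulic depth D_h = A/T = 119.1/32.07 = 3.713 m.
Froude number Fr = V/√(g·D_h) = 10.4/√(9.81×3.713) = 1.72, which is greater than 1, so the flow is supercritical.

supercritical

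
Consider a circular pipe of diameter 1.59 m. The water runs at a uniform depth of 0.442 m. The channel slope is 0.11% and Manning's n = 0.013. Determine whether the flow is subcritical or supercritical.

For a circular section of diameter D = 1.59 m at depth y = 0.442 m, the central angle is θ = 2 arccos(1 − 2y/D) = 2.221 rad. Then A = (D²/8)(θ − sin θ) = 0.4505 m² and P = Dθ/2 = 1.766 m.
Hydraulic radius R = A/P = 0.4505/1.766 = 0.2551 m.
V = (1/n) R^(2/3) √S = (1/0.013) × 0.2551^(2/3) × √0.0011 = 1.026 m/s. Hydraulic depth D_h = A/T = 0.4505/1.425 = 0.3162 m.
Froude number Fr = V/√(g·D_h) = 1.026/√(9.81×0.3162) = 0.583, which is less than 1, so the flow is subcritical.

subcritical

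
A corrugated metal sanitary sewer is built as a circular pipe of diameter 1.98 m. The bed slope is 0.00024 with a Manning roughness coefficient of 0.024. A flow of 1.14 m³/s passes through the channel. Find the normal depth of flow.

y_n = 1.49 m

Manning's equation rearranged: A R^(2/3) = nQ / (1·√S) = 0.024 × 1.14 / (√0.00024) = 1.766.
Trying y = 1.27 m: A R^(2/3) = 1.43 — too small.
Trying y = 1.84 m: A R^(2/3) = 2.071 — too large.
Trying y = 1.49 m: A R^(2/3) = 1.764 — matches.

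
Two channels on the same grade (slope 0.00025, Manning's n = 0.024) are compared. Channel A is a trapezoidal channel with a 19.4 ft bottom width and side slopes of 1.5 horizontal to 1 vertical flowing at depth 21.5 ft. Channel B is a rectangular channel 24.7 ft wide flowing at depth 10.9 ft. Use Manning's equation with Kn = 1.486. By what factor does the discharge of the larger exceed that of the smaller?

Channel A: With bottom width b = 19.4 ft and side slope z = 1.5: A = (b + zy)y = (19.4 + 1.5×21.5)×21.5 = 1110 ft²; P = b + 2y√(1+z²) = 19.4 + 2×21.5×1.803 = 96.92 ft. Hydraulic radius R = A/P = 1110/96.92 = 11.46 ft. Q_A = (1.486/0.024)·1110·11.46^(2/3)·√0.00025 = 5525 ft³/s.
Channel B: Flow area A = b·y = 24.7 × 10.9 = 269.2 ft². Wetted perimeter P = b + 2y = 24.7 + 2×10.9 = 46.5 ft. Hydraulic radius R = A/P = 269.2/46.5 = 5.79 ft. Q_B = (1.486/0.024)·269.2·5.79^(2/3)·√0.00025 = 849.9 ft³/s.
The larger discharge is 5525 ft³/s and the smaller is 849.9 ft³/s; the ratio is 6.5.

6.5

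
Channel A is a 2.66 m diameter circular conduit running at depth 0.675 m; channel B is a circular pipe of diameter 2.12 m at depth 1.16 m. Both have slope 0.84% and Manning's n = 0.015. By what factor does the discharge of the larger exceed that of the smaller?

2.25

Channel A: For a circular section of diameter D = 2.66 m at depth y = 0.675 m, the central angle is θ = 2 arccos(1 − 2y/D) = 2.112 rad. Then A = (D²/8)(θ − sin θ) = 1.11 m² and P = Dθ/2 = 2.809 m. Hydraulic radius R = A/P = 1.11/2.809 = 0.395 m. Q_A = (1/0.015)·1.11·0.395^(2/3)·√0.0084 = 3.65 m³/s.
Channel B: For a circular section of diameter D = 2.12 m at depth y = 1.16 m, the central angle is θ = 2 arccos(1 − 2y/D) = 3.331 rad. Then A = (D²/8)(θ − sin θ) = 1.977 m² and P = Dθ/2 = 3.53 m. Hydraulic radius R = A/P = 1.977/3.53 = 0.5599 m. Q_B = (1/0.015)·1.977·0.5599^(2/3)·√0.0084 = 8.204 m³/s.
The larger discharge is 8.204 m³/s and the smaller is 3.65 m³/s; the ratio is 2.25.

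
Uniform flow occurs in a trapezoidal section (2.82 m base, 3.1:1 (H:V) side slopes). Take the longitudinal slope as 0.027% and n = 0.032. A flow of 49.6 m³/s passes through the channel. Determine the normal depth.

Manning's equation rearranged: A R^(2/3) = nQ / (1·√S) = 0.032 × 49.6 / (√0.00027) = 96.59.
At y = 2.89 m: A R^(2/3) = 46.03 — short.
At y = 4.69 m: A R^(2/3) = 147.5 — over.
At y = 3.94 m: A R^(2/3) = 96.5 — ≈ 96.59.

y_n = 3.94 m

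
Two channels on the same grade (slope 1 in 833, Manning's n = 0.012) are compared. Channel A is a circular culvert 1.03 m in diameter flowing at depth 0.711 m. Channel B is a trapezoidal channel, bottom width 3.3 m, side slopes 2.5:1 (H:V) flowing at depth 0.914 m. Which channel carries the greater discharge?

channel B

Channel A: For a circular section of diameter D = 1.03 m at depth y = 0.711 m, the central angle is θ = 2 arccos(1 − 2y/D) = 3.922 rad. Then A = (D²/8)(θ − sin θ) = 0.6135 m² and P = Dθ/2 = 2.02 m. Hydraulic radius R = A/P = 0.6135/2.02 = 0.3037 m. Q_A = (1/0.012)·0.6135·0.3037^(2/3)·√0.0012 = 0.8004 m³/s.
Channel B: With bottom width b = 3.3 m and side slope z = 2.5: A = (b + zy)y = (3.3 + 2.5×0.914)×0.914 = 5.105 m²; P = b + 2y√(1+z²) = 3.3 + 2×0.914×2.693 = 8.222 m. Hydraulic radius R = A/P = 5.105/8.222 = 0.6209 m. Q_B = (1/0.012)·5.105·0.6209^(2/3)·√0.0012 = 10.73 m³/s.
Q_A = 0.8004 m³/s vs Q_B = 10.73 m³/s, so channel B carries more.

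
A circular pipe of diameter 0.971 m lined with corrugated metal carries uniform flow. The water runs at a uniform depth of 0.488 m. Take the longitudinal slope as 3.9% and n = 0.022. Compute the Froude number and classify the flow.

supercritical

For a circular section of diameter D = 0.971 m at depth y = 0.488 m, the central angle is θ = 2 arccos(1 − 2y/D) = 3.152 rad. Then A = (D²/8)(θ − sin θ) = 0.3727 m² and P = Dθ/2 = 1.53 m.
Hydraulic radius R = A/P = 0.3727/1.53 = 0.2435 m.
V = (1/n) R^(2/3) √S = (1/0.022) × 0.2435^(2/3) × √0.039 = 3.501 m/s. Hydraulic depth D_h = A/T = 0.3727/0.971 = 0.3838 m.
Froude number Fr = V/√(g·D_h) = 3.501/√(9.81×0.3838) = 1.8, which is greater than 1, so the flow is supercritical.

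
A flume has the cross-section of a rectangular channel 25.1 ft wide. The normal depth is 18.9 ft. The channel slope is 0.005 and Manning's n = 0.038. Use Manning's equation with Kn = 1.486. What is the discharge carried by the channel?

Q = 5040 ft³/s

Flow area A = b·y = 25.1 × 18.9 = 474.4 ft². Wetted perimeter P = b + 2y = 25.1 + 2×18.9 = 62.9 ft.
Hydraulic radius R = A/P = 474.4/62.9 = 7.542 ft.
Manning's equation: Q = (1.486/n) A R^(2/3) S^(1/2) = (1.486/0.038) × 474.4 × 7.542^(2/3) × 0.005^(1/2) = 5040 ft³/s.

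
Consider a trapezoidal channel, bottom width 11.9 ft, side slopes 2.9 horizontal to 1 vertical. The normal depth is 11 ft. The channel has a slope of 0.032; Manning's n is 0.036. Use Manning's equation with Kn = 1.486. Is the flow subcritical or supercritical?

supercritical

With bottom width b = 11.9 ft and side slope z = 2.9: A = (b + zy)y = (11.9 + 2.9×11)×11 = 481.8 ft²; P = b + 2y√(1+z²) = 11.9 + 2×11×3.068 = 79.39 ft.
Hydraulic radius R = A/P = 481.8/79.39 = 6.069 ft.
V = (1.486/n) R^(2/3) √S = (1.486/0.036) × 6.069^(2/3) × √0.032 = 24.57 ft/s. Hydraulic depth D_h = A/T = 481.8/75.7 = 6.365 ft.
Froude number Fr = V/√(g·D_h) = 24.57/√(32.2×6.365) = 1.72, which is greater than 1, so the flow is supercritical.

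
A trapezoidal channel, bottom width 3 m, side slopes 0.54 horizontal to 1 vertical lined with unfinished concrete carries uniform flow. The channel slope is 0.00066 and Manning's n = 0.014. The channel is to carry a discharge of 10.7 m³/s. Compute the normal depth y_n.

Manning's equation rearranged: A R^(2/3) = nQ / (1·√S) = 0.014 × 10.7 / (√0.00066) = 5.831.
Trying y = 1.89 m: A R^(2/3) = 7.808 — too large.
Trying y = 1.59 m: A R^(2/3) = 5.835 — ≈ 5.831.

y_n = 1.59 m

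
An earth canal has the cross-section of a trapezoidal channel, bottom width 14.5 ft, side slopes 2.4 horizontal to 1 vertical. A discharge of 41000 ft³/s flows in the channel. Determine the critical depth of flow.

y_c = 25.5 ft

At critical depth, Q² T / (g A³) = 1, i.e. A³/T = Q²/g = 41000²/32.2 = 52200000.
Trying y = 22.6 ft: A³/T = 30490000 — low.
Trying y = 25.5 ft: A³/T = 52540000 — close enough.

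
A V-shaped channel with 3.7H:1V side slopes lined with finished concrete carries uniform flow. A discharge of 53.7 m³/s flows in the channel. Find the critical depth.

y_c = 2.12 m

At critical depth, Q² T / (g A³) = 1, i.e. A³/T = Q²/g = 53.7²/9.81 = 294.
Try y = 1.54 m: A³/T = 59.29 — low.
Try y = 2.61 m: A³/T = 829 — high.
Try y = 2.12 m: A³/T = 293.1 — matches.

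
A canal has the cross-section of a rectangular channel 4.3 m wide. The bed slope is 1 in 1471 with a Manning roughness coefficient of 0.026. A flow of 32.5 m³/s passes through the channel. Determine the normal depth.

Manning's equation rearranged: A R^(2/3) = nQ / (1·√S) = 0.026 × 32.5 / (√0.0006798) = 32.41.
Trying y = 4.28 m: A R^(2/3) = 23.37 — short.
Trying y = 5.62 m: A R^(2/3) = 32.44 — matches.

y_n = 5.62 m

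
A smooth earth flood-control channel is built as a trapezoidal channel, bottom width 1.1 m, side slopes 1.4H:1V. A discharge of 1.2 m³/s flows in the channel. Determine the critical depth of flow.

y_c = 0.412 m

At critical depth, Q² T / (g A³) = 1, i.e. A³/T = Q²/g = 1.2²/9.81 = 0.1468.
Try y = 0.318 m: A³/T = 0.05961 — low.
Try y = 0.519 m: A³/T = 0.3337 — high.
Try y = 0.412 m: A³/T = 0.1463 — ≈ 0.1468.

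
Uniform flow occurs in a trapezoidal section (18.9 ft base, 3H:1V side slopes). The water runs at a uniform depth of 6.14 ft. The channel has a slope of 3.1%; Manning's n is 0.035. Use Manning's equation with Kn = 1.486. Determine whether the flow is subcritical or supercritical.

supercritical

With bottom width b = 18.9 ft and side slope z = 3: A = (b + zy)y = (18.9 + 3×6.14)×6.14 = 229.1 ft²; P = b + 2y√(1+z²) = 18.9 + 2×6.14×3.162 = 57.73 ft.
Hydraulic radius R = A/P = 229.1/57.73 = 3.969 ft.
V = (1.486/n) R^(2/3) √S = (1.486/0.035) × 3.969^(2/3) × √0.031 = 18.74 ft/s. Hydraulic depth D_h = A/T = 229.1/55.74 = 4.111 ft.
Froude number Fr = V/√(g·D_h) = 18.74/√(32.2×4.111) = 1.63, which is greater than 1, so the flow is supercritical.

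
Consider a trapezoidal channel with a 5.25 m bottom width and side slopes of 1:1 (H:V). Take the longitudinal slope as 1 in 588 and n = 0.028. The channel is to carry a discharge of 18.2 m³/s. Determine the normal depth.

y_n = 1.64 m

Manning's equation rearranged: A R^(2/3) = nQ / (1·√S) = 0.028 × 18.2 / (√0.001701) = 12.36.
Try y = 1.29 m: A R^(2/3) = 8.142 — short.
Try y = 2.08 m: A R^(2/3) = 18.8 — over.
Try y = 1.64 m: A R^(2/3) = 12.35 — matches.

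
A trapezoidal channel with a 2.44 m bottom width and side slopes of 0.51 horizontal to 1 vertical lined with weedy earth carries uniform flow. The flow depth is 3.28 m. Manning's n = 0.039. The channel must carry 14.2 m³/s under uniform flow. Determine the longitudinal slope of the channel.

With bottom width b = 2.44 m and side slope z = 0.51: A = (b + zy)y = (2.44 + 0.51×3.28)×3.28 = 13.49 m²; P = b + 2y√(1+z²) = 2.44 + 2×3.28×1.123 = 9.804 m.
Hydraulic radius R = A/P = 13.49/9.804 = 1.376 m.
From Manning's equation, S = [nQ / (1 A R^(2/3))]² = [0.039 × 14.2 / (1 × 13.49 × 1.376^(2/3))]² = 0.0011.

S = 0.0011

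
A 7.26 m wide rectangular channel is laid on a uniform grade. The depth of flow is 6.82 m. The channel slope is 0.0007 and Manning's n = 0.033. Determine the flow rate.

Q = 70.5 m³/s

Flow area A = b·y = 7.26 × 6.82 = 49.51 m². Wetted perimeter P = b + 2y = 7.26 + 2×6.82 = 20.9 m.
Hydraulic radius R = A/P = 49.51/20.9 = 2.369 m.
Manning's equation: Q = (1/n) A R^(2/3) S^(1/2) = (1/0.033) × 49.51 × 2.369^(2/3) × 0.0007^(1/2) = 70.5 m³/s.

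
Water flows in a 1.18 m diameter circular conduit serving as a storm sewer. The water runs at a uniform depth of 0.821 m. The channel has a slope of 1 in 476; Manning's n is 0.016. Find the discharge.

Q = 1.15 m³/s

For a circular section of diameter D = 1.18 m at depth y = 0.821 m, the central angle is θ = 2 arccos(1 − 2y/D) = 3.946 rad. Then A = (D²/8)(θ − sin θ) = 0.8122 m² and P = Dθ/2 = 2.328 m.
Hydraulic radius R = A/P = 0.8122/2.328 = 0.3489 m.
Manning's equation: Q = (1/n) A R^(2/3) S^(1/2) = (1/0.016) × 0.8122 × 0.3489^(2/3) × 0.002101^(1/2) = 1.15 m³/s.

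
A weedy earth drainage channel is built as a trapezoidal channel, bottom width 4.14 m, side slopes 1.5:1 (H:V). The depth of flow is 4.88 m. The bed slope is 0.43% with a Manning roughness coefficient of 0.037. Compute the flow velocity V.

V = 3.33 m/s

With bottom width b = 4.14 m and side slope z = 1.5: A = (b + zy)y = (4.14 + 1.5×4.88)×4.88 = 55.92 m²; P = b + 2y√(1+z²) = 4.14 + 2×4.88×1.803 = 21.74 m.
Hydraulic radius R = A/P = 55.92/21.74 = 2.573 m.
From Manning's equation, V = (1/n) R^(2/3) S^(1/2) = (1/0.037) × 2.573^(2/3) × 0.0043^(1/2) = 3.33 m/s.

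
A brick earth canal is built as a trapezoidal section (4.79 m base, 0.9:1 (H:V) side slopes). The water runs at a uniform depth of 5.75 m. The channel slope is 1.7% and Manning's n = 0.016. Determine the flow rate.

Q = 934 m³/s

With bottom width b = 4.79 m and side slope z = 0.9: A = (b + zy)y = (4.79 + 0.9×5.75)×5.75 = 57.3 m²; P = b + 2y√(1+z²) = 4.79 + 2×5.75×1.345 = 20.26 m.
Hydraulic radius R = A/P = 57.3/20.26 = 2.828 m.
Manning's equation: Q = (1/n) A R^(2/3) S^(1/2) = (1/0.016) × 57.3 × 2.828^(2/3) × 0.017^(1/2) = 934 m³/s.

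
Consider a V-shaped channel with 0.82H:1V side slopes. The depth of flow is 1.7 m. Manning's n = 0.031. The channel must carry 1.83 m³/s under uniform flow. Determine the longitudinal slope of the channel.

For a triangular section with side slope z = 0.82: A = zy² = 0.82×1.7² = 2.37 m²; P = 2y√(1+z²) = 2×1.7×1.293 = 4.397 m.
Hydraulic radius R = A/P = 2.37/4.397 = 0.539 m.
From Manning's equation, S = [nQ / (1 A R^(2/3))]² = [0.031 × 1.83 / (1 × 2.37 × 0.539^(2/3))]² = 0.00131.

S = 0.00131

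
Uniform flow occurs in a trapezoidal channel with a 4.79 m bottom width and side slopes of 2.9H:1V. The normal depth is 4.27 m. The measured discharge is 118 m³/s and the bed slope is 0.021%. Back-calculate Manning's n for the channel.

n = 0.016

With bottom width b = 4.79 m and side slope z = 2.9: A = (b + zy)y = (4.79 + 2.9×4.27)×4.27 = 73.33 m²; P = b + 2y√(1+z²) = 4.79 + 2×4.27×3.068 = 30.99 m.
Hydraulic radius R = A/P = 73.33/30.99 = 2.366 m.
Rearranging Manning's equation: n = (1/Q) A R^(2/3) S^(1/2) = (1/118) × 73.33 × 2.366^(2/3) × √0.00021 = 0.016.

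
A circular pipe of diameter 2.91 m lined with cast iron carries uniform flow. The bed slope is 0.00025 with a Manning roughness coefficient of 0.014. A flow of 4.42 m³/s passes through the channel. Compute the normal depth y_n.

Manning's equation rearranged: A R^(2/3) = nQ / (1·√S) = 0.014 × 4.42 / (√0.00025) = 3.914.
At y = 1.58 m: A R^(2/3) = 3.086 — low.
At y = 2.25 m: A R^(2/3) = 5.077 — high.
At y = 1.84 m: A R^(2/3) = 3.91 — ≈ 3.914.

y_n = 1.84 m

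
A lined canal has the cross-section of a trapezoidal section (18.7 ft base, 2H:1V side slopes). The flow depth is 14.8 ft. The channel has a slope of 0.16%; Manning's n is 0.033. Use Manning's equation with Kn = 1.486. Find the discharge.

With bottom width b = 18.7 ft and side slope z = 2: A = (b + zy)y = (18.7 + 2×14.8)×14.8 = 714.8 ft²; P = b + 2y√(1+z²) = 18.7 + 2×14.8×2.236 = 84.89 ft.
Hydraulic radius R = A/P = 714.8/84.89 = 8.421 ft.
Manning's equation: Q = (1.486/n) A R^(2/3) S^(1/2) = (1.486/0.033) × 714.8 × 8.421^(2/3) × 0.0016^(1/2) = 5330 ft³/s.

Q = 5330 ft³/s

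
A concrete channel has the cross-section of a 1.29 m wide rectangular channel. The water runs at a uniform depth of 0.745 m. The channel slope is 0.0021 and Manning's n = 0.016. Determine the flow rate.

Flow area A = b·y = 1.29 × 0.745 = 0.9611 m². Wetted perimeter P = b + 2y = 1.29 + 2×0.745 = 2.78 m.
Hydraulic radius R = A/P = 0.9611/2.78 = 0.3457 m.
Manning's equation: Q = (1/n) A R^(2/3) S^(1/2) = (1/0.016) × 0.9611 × 0.3457^(2/3) × 0.0021^(1/2) = 1.36 m³/s.

Q = 1.36 m³/s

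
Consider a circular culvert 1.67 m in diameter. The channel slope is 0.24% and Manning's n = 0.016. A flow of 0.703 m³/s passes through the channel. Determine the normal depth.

Manning's equation rearranged: A R^(2/3) = nQ / (1·√S) = 0.016 × 0.703 / (√0.0024) = 0.2296.
At y = 0.613 m: A R^(2/3) = 0.3518 — too large.
At y = 0.356 m: A R^(2/3) = 0.1219 — too small.
At y = 0.49 m: A R^(2/3) = 0.2295 — ≈ 0.2296.

y_n = 0.49 m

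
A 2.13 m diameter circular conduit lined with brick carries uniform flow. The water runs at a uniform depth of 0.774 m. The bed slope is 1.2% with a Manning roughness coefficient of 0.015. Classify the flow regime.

For a circular section of diameter D = 2.13 m at depth y = 0.774 m, the central angle is θ = 2 arccos(1 − 2y/D) = 2.588 rad. Then A = (D²/8)(θ − sin θ) = 1.17 m² and P = Dθ/2 = 2.756 m.
Hydraulic radius R = A/P = 1.17/2.756 = 0.4243 m.
V = (1/n) R^(2/3) √S = (1/0.015) × 0.4243^(2/3) × √0.012 = 4.124 m/s. Hydraulic depth D_h = A/T = 1.17/2.049 = 0.5708 m.
Froude number Fr = V/√(g·D_h) = 4.124/√(9.81×0.5708) = 1.74, which is greater than 1, so the flow is supercritical.

supercritical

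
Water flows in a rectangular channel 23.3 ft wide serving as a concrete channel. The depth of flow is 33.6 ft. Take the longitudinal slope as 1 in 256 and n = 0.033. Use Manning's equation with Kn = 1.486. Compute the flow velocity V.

V = 11.9 ft/s

Flow area A = b·y = 23.3 × 33.6 = 782.9 ft². Wetted perimeter P = b + 2y = 23.3 + 2×33.6 = 90.5 ft.
Hydraulic radius R = A/P = 782.9/90.5 = 8.651 ft.
From Manning's equation, V = (1.486/n) R^(2/3) S^(1/2) = (1.486/0.033) × 8.651^(2/3) × 0.003906^(1/2) = 11.9 ft/s.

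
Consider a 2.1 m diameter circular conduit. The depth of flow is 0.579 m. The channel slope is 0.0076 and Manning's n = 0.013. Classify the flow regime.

For a circular section of diameter D = 2.1 m at depth y = 0.579 m, the central angle is θ = 2 arccos(1 − 2y/D) = 2.211 rad. Then A = (D²/8)(θ − sin θ) = 0.777 m² and P = Dθ/2 = 2.322 m.
Hydraulic radius R = A/P = 0.777/2.322 = 0.3346 m.
V = (1/n) R^(2/3) √S = (1/0.013) × 0.3346^(2/3) × √0.0076 = 3.232 m/s. Hydraulic depth D_h = A/T = 0.777/1.877 = 0.414 m.
Froude number Fr = V/√(g·D_h) = 3.232/√(9.81×0.414) = 1.6, which is greater than 1, so the flow is supercritical.

supercritical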